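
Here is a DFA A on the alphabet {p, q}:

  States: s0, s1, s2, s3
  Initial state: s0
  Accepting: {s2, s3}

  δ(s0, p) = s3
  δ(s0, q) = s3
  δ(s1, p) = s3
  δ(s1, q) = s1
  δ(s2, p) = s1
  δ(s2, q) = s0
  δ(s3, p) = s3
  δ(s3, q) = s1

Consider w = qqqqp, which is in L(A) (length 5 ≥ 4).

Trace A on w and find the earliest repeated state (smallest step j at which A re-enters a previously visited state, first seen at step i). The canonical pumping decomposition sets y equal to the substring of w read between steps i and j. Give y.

State sequence: s0 -q-> s3 -q-> s1 -q-> s1 -q-> s1 -p-> s3
First repeat at step 3: s1 was already visited.

So i = 2, j = 3, giving x = w[0:2] = qq, y = w[2:3] = q, z = w[3:5] = qp.
Check: |xy| = 3 ≤ 4 and |y| = 1 ≥ 1. Reading y takes A from s1 back to s1, so every xyⁱz is accepted.

q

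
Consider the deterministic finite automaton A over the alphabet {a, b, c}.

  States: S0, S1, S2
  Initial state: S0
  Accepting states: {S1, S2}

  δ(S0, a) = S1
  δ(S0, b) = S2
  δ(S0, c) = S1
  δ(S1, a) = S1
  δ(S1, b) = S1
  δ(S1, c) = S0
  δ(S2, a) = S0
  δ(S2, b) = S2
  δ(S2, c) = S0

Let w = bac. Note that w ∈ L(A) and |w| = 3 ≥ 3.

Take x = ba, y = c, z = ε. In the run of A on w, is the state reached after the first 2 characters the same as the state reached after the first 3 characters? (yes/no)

Run of A on the first 3 characters of w = b a c:
  step 0: S0  (start)
  step 1: S2  (read b: S0→S2)
  step 2: S0  (read a: S2→S0)
  step 3: S1  (read c: S0→S1)

After x (step 2): S0. After xy (step 3): S1.
They differ (S0 ≠ S1), so y is not a cycle from the state after x; this split is not the one the pumping-lemma construction produces, and pumping y need not keep the string in L(A).

no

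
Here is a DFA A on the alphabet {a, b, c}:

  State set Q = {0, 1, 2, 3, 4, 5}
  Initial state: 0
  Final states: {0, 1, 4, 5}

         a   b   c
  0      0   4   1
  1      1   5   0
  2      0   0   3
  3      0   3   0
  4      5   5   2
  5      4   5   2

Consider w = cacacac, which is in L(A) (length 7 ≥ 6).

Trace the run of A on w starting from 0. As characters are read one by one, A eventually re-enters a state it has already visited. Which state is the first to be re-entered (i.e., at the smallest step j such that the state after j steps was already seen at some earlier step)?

State sequence: 0 -c-> 1 -a-> 1 -c-> 0 -a-> 0 -c-> 1 -a-> 1 -c-> 0
First repeat at step 2: 1 was already visited.

The earliest repeat is at step j = 2: A is in 1, which it already visited at step i = 1.
The DFA has 6 states, so the proof of the pumping lemma guarantees a repeated state among the first 6+1 visited; the segment between the two visits is the pumpable y.

1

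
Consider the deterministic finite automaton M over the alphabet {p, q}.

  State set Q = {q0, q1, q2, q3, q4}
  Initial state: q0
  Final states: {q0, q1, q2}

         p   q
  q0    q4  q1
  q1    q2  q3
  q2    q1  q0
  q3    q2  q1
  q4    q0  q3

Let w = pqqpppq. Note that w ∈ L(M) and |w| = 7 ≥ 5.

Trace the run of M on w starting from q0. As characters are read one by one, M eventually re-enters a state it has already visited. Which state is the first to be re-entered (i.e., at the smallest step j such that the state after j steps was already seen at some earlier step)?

q1

Run of M on w = p q q p p p q:
  step 0: q0  (start)
  step 1: q4  (read p: q0→q4)
  step 2: q3  (read q: q4→q3)
  step 3: q1  (read q: q3→q1)
  step 4: q2  (read p: q1→q2)
  step 5: q1  (read p: q2→q1)   ← first repeat (q1 seen earlier)
  step 6: q2  (read p: q1→q2)
  step 7: q0  (read q: q2→q0)

The earliest repeat is at step j = 5: M is in q1, which it already visited at step i = 3.
The DFA has 5 states, so the proof of the pumping lemma guarantees a repeated state among the first 5+1 visited; the segment between the two visits is the pumpable y.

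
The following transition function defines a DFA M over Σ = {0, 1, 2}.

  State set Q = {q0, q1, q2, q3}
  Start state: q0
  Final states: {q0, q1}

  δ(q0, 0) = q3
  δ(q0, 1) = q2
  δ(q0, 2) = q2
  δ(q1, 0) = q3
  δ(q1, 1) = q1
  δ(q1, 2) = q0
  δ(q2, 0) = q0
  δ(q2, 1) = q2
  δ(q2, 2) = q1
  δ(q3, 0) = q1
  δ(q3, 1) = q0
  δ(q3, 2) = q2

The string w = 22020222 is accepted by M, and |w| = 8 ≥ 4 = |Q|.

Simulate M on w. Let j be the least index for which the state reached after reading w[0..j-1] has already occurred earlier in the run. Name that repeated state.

q2

Run of M on w = 2 2 0 2 0 2 2 2:
  step 0: q0  (start)
  step 1: q2  (read 2: q0→q2)
  step 2: q1  (read 2: q2→q1)
  step 3: q3  (read 0: q1→q3)
  step 4: q2  (read 2: q3→q2)   ← first repeat (q2 seen earlier)
  step 5: q0  (read 0: q2→q0)
  step 6: q2  (read 2: q0→q2)
  step 7: q1  (read 2: q2→q1)
  step 8: q0  (read 2: q1→q0)

The earliest repeat is at step j = 4: M is in q2, which it already visited at step i = 1.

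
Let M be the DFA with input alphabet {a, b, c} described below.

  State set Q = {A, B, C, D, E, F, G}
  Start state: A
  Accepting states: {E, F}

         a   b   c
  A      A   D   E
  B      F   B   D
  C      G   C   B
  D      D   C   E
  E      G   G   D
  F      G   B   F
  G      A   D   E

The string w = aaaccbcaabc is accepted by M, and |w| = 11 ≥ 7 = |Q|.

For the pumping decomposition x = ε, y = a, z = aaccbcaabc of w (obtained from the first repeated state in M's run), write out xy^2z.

xy^2z = ε·a·a·aaccbcaabc = aaaaccbcaabc.
Reading y = a takes M from A back to A, so after x·y·y the machine is still in A, and z then leads to the accepting state E. Hence aaaaccbcaabc ∈ L(M).

aaaaccbcaabc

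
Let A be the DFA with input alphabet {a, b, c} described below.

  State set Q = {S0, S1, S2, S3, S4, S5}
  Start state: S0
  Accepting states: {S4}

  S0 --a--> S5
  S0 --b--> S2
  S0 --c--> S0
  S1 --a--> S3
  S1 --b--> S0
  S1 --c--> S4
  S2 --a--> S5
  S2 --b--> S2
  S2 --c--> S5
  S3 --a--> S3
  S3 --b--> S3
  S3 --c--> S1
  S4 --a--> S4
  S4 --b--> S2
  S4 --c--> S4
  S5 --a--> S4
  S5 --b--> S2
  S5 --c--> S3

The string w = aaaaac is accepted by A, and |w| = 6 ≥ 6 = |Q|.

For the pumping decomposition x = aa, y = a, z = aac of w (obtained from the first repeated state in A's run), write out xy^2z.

aaaaaac

xy^2z = aa·a·a·aac = aaaaaac.
Reading y = a takes A from S4 back to S4, so after x·y·y the machine is still in S4, and z then leads to the accepting state S4. Hence aaaaaac ∈ L(A).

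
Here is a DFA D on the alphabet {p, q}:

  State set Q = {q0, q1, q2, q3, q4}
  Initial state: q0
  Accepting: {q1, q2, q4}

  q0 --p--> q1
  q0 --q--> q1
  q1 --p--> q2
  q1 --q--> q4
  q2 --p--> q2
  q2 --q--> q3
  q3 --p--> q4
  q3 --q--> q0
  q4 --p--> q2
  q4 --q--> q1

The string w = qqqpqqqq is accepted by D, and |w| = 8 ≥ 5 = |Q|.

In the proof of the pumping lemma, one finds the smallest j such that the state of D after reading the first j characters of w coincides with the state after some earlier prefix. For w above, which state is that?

q1

State sequence: q0 -q-> q1 -q-> q4 -q-> q1 -p-> q2 -q-> q3 -q-> q0 -q-> q1 -q-> q4
First repeat at step 3: q1 was already visited.

The earliest repeat is at step j = 3: D is in q1, which it already visited at step i = 1.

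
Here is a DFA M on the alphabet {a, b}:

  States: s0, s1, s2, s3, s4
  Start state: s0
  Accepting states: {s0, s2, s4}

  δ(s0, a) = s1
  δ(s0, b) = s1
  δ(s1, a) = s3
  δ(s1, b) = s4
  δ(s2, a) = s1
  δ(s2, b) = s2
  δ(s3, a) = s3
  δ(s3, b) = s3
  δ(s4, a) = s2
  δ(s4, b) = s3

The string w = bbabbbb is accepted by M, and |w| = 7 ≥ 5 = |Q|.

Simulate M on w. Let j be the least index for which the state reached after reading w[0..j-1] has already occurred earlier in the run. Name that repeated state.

s2

Run of M on w = b b a b b b b:
  step 0: s0  (start)
  step 1: s1  (read b: s0→s1)
  step 2: s4  (read b: s1→s4)
  step 3: s2  (read a: s4→s2)
  step 4: s2  (read b: s2→s2)   ← first repeat (s2 seen earlier)
  step 5: s2  (read b: s2→s2)
  step 6: s2  (read b: s2→s2)
  step 7: s2  (read b: s2→s2)

The earliest repeat is at step j = 4: M is in s2, which it already visited at step i = 3.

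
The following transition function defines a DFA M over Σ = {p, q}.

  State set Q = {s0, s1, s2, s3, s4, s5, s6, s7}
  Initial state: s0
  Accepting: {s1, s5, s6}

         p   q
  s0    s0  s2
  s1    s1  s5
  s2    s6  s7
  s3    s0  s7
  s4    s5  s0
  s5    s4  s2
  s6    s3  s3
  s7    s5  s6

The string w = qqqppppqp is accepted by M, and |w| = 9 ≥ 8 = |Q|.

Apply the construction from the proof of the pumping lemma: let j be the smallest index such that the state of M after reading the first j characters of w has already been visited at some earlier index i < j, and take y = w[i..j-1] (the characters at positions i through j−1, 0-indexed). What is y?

Run of M on w = q q q p p p p q p:
  step 0: s0  (start)
  step 1: s2  (read q: s0→s2)
  step 2: s7  (read q: s2→s7)
  step 3: s6  (read q: s7→s6)
  step 4: s3  (read p: s6→s3)
  step 5: s0  (read p: s3→s0)   ← first repeat (s0 seen earlier)
  step 6: s0  (read p: s0→s0)
  step 7: s0  (read p: s0→s0)
  step 8: s2  (read q: s0→s2)
  step 9: s6  (read p: s2→s6)

So i = 0, j = 5, giving x = w[0:0] = ε, y = w[0:5] = qqqpp, z = w[5:9] = ppqp.
Check: |xy| = 5 ≤ 8 and |y| = 5 ≥ 1. Reading y takes M from s0 back to s0, so every xyⁱz is accepted.

qqqpp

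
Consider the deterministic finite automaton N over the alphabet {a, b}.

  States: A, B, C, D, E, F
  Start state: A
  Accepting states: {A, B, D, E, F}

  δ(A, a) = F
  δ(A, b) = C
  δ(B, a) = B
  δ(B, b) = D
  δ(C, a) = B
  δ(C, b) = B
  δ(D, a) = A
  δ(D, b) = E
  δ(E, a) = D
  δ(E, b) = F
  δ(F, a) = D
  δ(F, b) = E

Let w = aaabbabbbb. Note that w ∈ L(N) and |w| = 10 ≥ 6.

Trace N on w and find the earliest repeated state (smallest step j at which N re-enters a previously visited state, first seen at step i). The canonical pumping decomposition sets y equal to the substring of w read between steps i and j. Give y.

aaa

Run of N on w = a a a b b a b b b b:
  step 0: A  (start)
  step 1: F  (read a: A→F)
  step 2: D  (read a: F→D)
  step 3: A  (read a: D→A)   ← first repeat (A seen earlier)
  step 4: C  (read b: A→C)
  step 5: B  (read b: C→B)
  step 6: B  (read a: B→B)
  step 7: D  (read b: B→D)
  step 8: E  (read b: D→E)
  step 9: F  (read b: E→F)
  step 10: E  (read b: F→E)

So i = 0, j = 3, giving x = w[0:0] = ε, y = w[0:3] = aaa, z = w[3:10] = bbabbbb.
Check: |xy| = 3 ≤ 6 and |y| = 3 ≥ 1. Reading y takes N from A back to A, so every xyⁱz is accepted.
The DFA has 6 states, so the proof of the pumping lemma guarantees a repeated state among the first 6+1 visited; the segment between the two visits is the pumpable y.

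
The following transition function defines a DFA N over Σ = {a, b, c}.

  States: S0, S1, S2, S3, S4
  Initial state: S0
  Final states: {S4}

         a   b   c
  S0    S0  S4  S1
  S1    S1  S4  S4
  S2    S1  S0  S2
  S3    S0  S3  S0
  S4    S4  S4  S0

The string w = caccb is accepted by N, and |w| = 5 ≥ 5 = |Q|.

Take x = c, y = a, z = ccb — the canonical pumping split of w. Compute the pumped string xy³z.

caaaccb

xy^3z = c·a·a·a·ccb = caaaccb.
Reading y = a takes N from S1 back to S1, so after x·y·y·y the machine is still in S1, and z then leads to the accepting state S4. Hence caaaccb ∈ L(N).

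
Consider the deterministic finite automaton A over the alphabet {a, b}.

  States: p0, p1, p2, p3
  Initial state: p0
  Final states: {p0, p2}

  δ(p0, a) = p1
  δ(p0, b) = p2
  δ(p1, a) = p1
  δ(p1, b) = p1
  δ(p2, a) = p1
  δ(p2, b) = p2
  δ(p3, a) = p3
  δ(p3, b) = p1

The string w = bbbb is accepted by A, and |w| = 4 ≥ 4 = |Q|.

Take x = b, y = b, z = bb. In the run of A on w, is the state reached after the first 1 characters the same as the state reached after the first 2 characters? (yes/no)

yes

State sequence: p0 -b-> p2 -b-> p2

After x (step 1): p2. After xy (step 2): p2.
They match, so y = b drives A around a cycle from p2 back to itself; pumping y any number of times keeps A in p2 before reading z, and xyⁱz ∈ L(A) for every i ≥ 0.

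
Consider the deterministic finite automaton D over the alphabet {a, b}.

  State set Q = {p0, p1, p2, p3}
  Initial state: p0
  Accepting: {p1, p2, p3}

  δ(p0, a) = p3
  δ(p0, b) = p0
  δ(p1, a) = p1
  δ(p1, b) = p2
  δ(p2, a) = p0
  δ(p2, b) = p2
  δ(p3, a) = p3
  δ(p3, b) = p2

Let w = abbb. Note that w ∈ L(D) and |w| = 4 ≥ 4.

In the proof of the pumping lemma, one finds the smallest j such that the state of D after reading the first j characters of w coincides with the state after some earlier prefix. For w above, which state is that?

p2

Run of D on w = a b b b:
  step 0: p0  (start)
  step 1: p3  (read a: p0→p3)
  step 2: p2  (read b: p3→p2)
  step 3: p2  (read b: p2→p2)   ← first repeat (p2 seen earlier)
  step 4: p2  (read b: p2→p2)

The earliest repeat is at step j = 3: D is in p2, which it already visited at step i = 2.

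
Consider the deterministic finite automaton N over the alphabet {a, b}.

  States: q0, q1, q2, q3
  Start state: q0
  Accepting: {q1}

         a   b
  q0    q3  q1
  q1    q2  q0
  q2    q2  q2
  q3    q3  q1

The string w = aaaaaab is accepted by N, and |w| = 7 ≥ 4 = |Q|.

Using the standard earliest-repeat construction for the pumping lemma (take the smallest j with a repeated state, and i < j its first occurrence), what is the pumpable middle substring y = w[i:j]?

State sequence: q0 -a-> q3 -a-> q3 -a-> q3 -a-> q3 -a-> q3 -a-> q3 -b-> q1
First repeat at step 2: q3 was already visited.

So i = 1, j = 2, giving x = w[0:1] = a, y = w[1:2] = a, z = w[2:7] = aaaab.
Check: |xy| = 2 ≤ 4 and |y| = 1 ≥ 1. Reading y takes N from q3 back to q3, so every xyⁱz is accepted.
With |Q| = 4, pigeonhole forces a state repeat no later than step 4; the substring read between the first and second visits to that state can be pumped.

a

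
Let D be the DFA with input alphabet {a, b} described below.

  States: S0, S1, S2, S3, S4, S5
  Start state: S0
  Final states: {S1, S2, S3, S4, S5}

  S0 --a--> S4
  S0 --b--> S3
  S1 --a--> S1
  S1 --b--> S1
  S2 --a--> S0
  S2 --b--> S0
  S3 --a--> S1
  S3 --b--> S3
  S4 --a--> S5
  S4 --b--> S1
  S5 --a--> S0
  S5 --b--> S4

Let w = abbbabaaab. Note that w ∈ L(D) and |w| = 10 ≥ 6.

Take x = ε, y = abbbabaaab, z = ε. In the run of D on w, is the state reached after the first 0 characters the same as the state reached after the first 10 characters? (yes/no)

Run of D on the first 10 characters of w = a b b b a b a a a b:
  step 0: S0  (start)
  step 1: S4  (read a: S0→S4)
  step 2: S1  (read b: S4→S1)
  step 3: S1  (read b: S1→S1)
  step 4: S1  (read b: S1→S1)
  step 5: S1  (read a: S1→S1)
  step 6: S1  (read b: S1→S1)
  step 7: S1  (read a: S1→S1)
  step 8: S1  (read a: S1→S1)
  step 9: S1  (read a: S1→S1)
  step 10: S1  (read b: S1→S1)

After x (step 0): S0. After xy (step 10): S1.
They differ (S0 ≠ S1), so y is not a cycle from the state after x; this split is not the one the pumping-lemma construction produces, and pumping y need not keep the string in L(D).

no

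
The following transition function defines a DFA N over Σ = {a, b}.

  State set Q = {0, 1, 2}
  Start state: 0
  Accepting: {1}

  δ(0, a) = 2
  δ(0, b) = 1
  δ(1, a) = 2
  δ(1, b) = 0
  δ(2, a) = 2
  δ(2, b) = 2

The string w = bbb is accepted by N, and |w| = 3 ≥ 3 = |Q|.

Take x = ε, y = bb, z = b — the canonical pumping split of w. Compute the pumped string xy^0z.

xy⁰z = xz = ε·b = b.
Reading y = bb takes N from 0 back to 0, so after x the machine is still in 0, and z then leads to the accepting state 1. Hence b ∈ L(N).

b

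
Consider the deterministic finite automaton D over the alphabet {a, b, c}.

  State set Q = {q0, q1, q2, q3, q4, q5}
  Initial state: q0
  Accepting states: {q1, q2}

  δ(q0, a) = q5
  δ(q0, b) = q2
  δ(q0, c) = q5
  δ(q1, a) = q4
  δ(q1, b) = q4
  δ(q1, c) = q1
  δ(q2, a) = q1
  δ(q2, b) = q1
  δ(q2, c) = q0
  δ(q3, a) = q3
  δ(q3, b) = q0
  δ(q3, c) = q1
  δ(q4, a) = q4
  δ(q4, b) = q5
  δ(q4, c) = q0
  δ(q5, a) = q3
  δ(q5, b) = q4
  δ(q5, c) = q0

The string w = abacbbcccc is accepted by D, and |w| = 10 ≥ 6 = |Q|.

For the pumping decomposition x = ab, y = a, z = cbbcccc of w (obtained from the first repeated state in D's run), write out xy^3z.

abaaacbbcccc

xy^3z = ab·a·a·a·cbbcccc = abaaacbbcccc.
Reading y = a takes D from q4 back to q4, so after x·y·y·y the machine is still in q4, and z then leads to the accepting state q1. Hence abaaacbbcccc ∈ L(D).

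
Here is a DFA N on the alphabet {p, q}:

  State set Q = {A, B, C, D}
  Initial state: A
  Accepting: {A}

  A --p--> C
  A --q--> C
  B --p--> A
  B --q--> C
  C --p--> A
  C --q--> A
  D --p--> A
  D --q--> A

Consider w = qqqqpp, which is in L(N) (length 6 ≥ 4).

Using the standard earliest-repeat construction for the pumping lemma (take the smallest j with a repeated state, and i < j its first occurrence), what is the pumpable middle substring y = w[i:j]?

qq

Run of N on w = q q q q p p:
  step 0: A  (start)
  step 1: C  (read q: A→C)
  step 2: A  (read q: C→A)   ← first repeat (A seen earlier)
  step 3: C  (read q: A→C)
  step 4: A  (read q: C→A)
  step 5: C  (read p: A→C)
  step 6: A  (read p: C→A)

So i = 0, j = 2, giving x = w[0:0] = ε, y = w[0:2] = qq, z = w[2:6] = qqpp.
Check: |xy| = 2 ≤ 4 and |y| = 2 ≥ 1. Reading y takes N from A back to A, so every xyⁱz is accepted.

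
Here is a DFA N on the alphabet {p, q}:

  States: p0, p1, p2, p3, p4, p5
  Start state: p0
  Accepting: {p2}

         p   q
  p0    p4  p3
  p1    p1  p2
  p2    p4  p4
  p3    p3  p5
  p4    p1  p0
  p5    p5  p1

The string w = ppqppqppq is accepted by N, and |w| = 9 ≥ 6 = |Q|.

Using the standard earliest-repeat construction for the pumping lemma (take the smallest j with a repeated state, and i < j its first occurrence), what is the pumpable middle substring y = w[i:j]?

State sequence: p0 -p-> p4 -p-> p1 -q-> p2 -p-> p4 -p-> p1 -q-> p2 -p-> p4 -p-> p1 -q-> p2
First repeat at step 4: p4 was already visited.

So i = 1, j = 4, giving x = w[0:1] = p, y = w[1:4] = pqp, z = w[4:9] = pqppq.
Check: |xy| = 4 ≤ 6 and |y| = 3 ≥ 1. Reading y takes N from p4 back to p4, so every xyⁱz is accepted.
Since N has 6 states, any run of length ≥ 6 visits 6+1 states, so by pigeonhole some state repeats within the first 6 steps — that repeat gives the pumpable loop.

pqp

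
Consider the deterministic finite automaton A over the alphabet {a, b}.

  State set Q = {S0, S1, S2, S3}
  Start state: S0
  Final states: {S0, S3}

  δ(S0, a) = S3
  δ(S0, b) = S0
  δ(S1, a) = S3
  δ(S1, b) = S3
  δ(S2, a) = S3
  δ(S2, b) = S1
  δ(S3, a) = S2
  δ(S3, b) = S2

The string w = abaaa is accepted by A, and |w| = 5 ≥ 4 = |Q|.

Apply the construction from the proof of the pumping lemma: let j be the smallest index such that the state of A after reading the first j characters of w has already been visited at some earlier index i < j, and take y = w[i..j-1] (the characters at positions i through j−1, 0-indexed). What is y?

ba

Run of A on w = a b a a a:
  step 0: S0  (start)
  step 1: S3  (read a: S0→S3)
  step 2: S2  (read b: S3→S2)
  step 3: S3  (read a: S2→S3)   ← first repeat (S3 seen earlier)
  step 4: S2  (read a: S3→S2)
  step 5: S3  (read a: S2→S3)

So i = 1, j = 3, giving x = w[0:1] = a, y = w[1:3] = ba, z = w[3:5] = aa.
Check: |xy| = 3 ≤ 4 and |y| = 2 ≥ 1. Reading y takes A from S3 back to S3, so every xyⁱz is accepted.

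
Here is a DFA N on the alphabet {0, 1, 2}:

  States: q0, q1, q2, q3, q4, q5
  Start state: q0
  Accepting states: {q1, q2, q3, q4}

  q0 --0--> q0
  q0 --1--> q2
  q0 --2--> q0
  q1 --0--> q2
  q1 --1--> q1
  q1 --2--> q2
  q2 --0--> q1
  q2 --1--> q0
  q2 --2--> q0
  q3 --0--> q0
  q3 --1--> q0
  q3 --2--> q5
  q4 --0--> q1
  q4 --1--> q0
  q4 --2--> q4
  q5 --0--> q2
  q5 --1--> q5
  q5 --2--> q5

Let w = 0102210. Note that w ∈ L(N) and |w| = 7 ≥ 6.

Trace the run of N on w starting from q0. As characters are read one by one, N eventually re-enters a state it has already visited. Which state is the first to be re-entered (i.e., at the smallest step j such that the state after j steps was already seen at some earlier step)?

q0

Run of N on w = 0 1 0 2 2 1 0:
  step 0: q0  (start)
  step 1: q0  (read 0: q0→q0)   ← first repeat (q0 seen earlier)
  step 2: q2  (read 1: q0→q2)
  step 3: q1  (read 0: q2→q1)
  step 4: q2  (read 2: q1→q2)
  step 5: q0  (read 2: q2→q0)
  step 6: q2  (read 1: q0→q2)
  step 7: q1  (read 0: q2→q1)

The earliest repeat is at step j = 1: N is in q0, which it already visited at step i = 0.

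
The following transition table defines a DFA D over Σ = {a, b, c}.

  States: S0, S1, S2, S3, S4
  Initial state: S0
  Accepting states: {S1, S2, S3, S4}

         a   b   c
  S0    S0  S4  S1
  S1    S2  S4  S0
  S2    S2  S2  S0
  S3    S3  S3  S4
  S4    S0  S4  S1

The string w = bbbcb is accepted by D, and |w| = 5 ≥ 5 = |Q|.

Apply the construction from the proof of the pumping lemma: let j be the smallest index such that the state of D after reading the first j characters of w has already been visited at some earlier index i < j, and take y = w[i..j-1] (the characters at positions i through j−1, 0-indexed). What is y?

b

Run of D on w = b b b c b:
  step 0: S0  (start)
  step 1: S4  (read b: S0→S4)
  step 2: S4  (read b: S4→S4)   ← first repeat (S4 seen earlier)
  step 3: S4  (read b: S4→S4)
  step 4: S1  (read c: S4→S1)
  step 5: S4  (read b: S1→S4)

So i = 1, j = 2, giving x = w[0:1] = b, y = w[1:2] = b, z = w[2:5] = bcb.
Check: |xy| = 2 ≤ 5 and |y| = 1 ≥ 1. Reading y takes D from S4 back to S4, so every xyⁱz is accepted.
Pumping length from the standard proof: p = 5 (the number of states). The repeated state found above gives |xy| = j ≤ 5 and |y| = j − i ≥ 1.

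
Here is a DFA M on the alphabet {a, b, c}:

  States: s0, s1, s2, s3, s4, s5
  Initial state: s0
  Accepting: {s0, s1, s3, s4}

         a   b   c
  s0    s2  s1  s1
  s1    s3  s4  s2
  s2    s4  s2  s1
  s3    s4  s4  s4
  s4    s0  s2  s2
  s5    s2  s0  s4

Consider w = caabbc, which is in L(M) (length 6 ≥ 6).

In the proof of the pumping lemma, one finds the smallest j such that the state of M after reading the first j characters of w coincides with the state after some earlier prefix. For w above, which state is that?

s2

Run of M on w = c a a b b c:
  step 0: s0  (start)
  step 1: s1  (read c: s0→s1)
  step 2: s3  (read a: s1→s3)
  step 3: s4  (read a: s3→s4)
  step 4: s2  (read b: s4→s2)
  step 5: s2  (read b: s2→s2)   ← first repeat (s2 seen earlier)
  step 6: s1  (read c: s2→s1)

The earliest repeat is at step j = 5: M is in s2, which it already visited at step i = 4.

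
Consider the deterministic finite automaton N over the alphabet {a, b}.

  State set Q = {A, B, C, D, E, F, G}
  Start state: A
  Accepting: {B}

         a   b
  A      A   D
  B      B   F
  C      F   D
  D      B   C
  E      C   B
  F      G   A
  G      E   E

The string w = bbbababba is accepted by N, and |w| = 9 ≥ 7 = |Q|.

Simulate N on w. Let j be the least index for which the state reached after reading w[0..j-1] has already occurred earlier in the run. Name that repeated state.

Run of N on w = b b b a b a b b a:
  step 0: A  (start)
  step 1: D  (read b: A→D)
  step 2: C  (read b: D→C)
  step 3: D  (read b: C→D)   ← first repeat (D seen earlier)
  step 4: B  (read a: D→B)
  step 5: F  (read b: B→F)
  step 6: G  (read a: F→G)
  step 7: E  (read b: G→E)
  step 8: B  (read b: E→B)
  step 9: B  (read a: B→B)

The earliest repeat is at step j = 3: N is in D, which it already visited at step i = 1.
Pumping length from the standard proof: p = 7 (the number of states). The repeated state found above gives |xy| = j ≤ 7 and |y| = j − i ≥ 1.

D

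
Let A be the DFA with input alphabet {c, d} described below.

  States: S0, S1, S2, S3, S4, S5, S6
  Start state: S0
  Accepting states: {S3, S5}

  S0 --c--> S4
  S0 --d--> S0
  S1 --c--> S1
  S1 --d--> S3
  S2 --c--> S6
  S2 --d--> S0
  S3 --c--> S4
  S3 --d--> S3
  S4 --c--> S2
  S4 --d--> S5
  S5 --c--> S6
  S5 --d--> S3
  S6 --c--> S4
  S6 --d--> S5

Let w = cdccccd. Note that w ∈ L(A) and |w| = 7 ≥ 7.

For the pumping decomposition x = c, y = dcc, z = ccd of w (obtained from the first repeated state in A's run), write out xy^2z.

xy^2z = c·dcc·dcc·ccd = cdccdccccd.
Reading y = dcc takes A from S4 back to S4, so after x·y·y the machine is still in S4, and z then leads to the accepting state S5. Hence cdccdccccd ∈ L(A).

cdccdccccd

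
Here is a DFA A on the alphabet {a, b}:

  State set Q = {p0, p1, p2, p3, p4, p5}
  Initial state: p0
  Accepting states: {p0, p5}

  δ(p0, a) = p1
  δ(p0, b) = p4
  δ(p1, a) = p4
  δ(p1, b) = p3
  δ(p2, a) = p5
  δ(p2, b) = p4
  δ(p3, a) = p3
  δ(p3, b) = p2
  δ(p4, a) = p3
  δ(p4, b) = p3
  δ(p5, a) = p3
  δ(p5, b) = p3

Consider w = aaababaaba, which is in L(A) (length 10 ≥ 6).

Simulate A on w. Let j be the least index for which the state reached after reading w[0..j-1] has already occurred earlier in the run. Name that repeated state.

Run of A on w = a a a b a b a a b a:
  step 0: p0  (start)
  step 1: p1  (read a: p0→p1)
  step 2: p4  (read a: p1→p4)
  step 3: p3  (read a: p4→p3)
  step 4: p2  (read b: p3→p2)
  step 5: p5  (read a: p2→p5)
  step 6: p3  (read b: p5→p3)   ← first repeat (p3 seen earlier)
  step 7: p3  (read a: p3→p3)
  step 8: p3  (read a: p3→p3)
  step 9: p2  (read b: p3→p2)
  step 10: p5  (read a: p2→p5)

The earliest repeat is at step j = 6: A is in p3, which it already visited at step i = 3.
The DFA has 6 states, so the proof of the pumping lemma guarantees a repeated state among the first 6+1 visited; the segment between the two visits is the pumpable y.

p3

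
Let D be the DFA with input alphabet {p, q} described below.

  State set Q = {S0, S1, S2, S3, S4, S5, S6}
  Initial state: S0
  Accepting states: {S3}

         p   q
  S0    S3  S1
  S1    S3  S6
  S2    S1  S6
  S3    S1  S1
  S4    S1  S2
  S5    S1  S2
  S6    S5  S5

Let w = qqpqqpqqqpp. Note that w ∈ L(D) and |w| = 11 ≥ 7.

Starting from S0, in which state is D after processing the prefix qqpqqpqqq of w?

S5

Run of D on the first 9 characters of w = q q p q q p q q q:
  step 0: S0  (start)
  step 1: S1  (read q: S0→S1)
  step 2: S6  (read q: S1→S6)
  step 3: S5  (read p: S6→S5)
  step 4: S2  (read q: S5→S2)
  step 5: S6  (read q: S2→S6)
  step 6: S5  (read p: S6→S5)
  step 7: S2  (read q: S5→S2)
  step 8: S6  (read q: S2→S6)
  step 9: S5  (read q: S6→S5)

After reading 9 characters, D is in state S5.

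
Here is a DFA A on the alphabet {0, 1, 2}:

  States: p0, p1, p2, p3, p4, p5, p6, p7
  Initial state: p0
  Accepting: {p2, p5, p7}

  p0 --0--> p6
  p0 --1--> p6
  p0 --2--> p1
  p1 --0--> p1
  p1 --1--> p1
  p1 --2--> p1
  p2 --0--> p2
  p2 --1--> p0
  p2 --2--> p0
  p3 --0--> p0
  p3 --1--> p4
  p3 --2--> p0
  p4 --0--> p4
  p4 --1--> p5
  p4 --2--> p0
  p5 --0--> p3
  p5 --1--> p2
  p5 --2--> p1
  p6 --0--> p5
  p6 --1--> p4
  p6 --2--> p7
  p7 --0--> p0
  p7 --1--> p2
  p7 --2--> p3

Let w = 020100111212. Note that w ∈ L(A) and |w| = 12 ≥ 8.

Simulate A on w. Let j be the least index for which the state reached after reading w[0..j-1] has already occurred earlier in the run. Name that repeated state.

Run of A on w = 0 2 0 1 0 0 1 1 1 2 1 2:
  step 0: p0  (start)
  step 1: p6  (read 0: p0→p6)
  step 2: p7  (read 2: p6→p7)
  step 3: p0  (read 0: p7→p0)   ← first repeat (p0 seen earlier)
  step 4: p6  (read 1: p0→p6)
  step 5: p5  (read 0: p6→p5)
  step 6: p3  (read 0: p5→p3)
  step 7: p4  (read 1: p3→p4)
  step 8: p5  (read 1: p4→p5)
  step 9: p2  (read 1: p5→p2)
  step 10: p0  (read 2: p2→p0)
  step 11: p6  (read 1: p0→p6)
  step 12: p7  (read 2: p6→p7)

The earliest repeat is at step j = 3: A is in p0, which it already visited at step i = 0.
Since A has 8 states, any run of length ≥ 8 visits 8+1 states, so by pigeonhole some state repeats within the first 8 steps — that repeat gives the pumpable loop.

p0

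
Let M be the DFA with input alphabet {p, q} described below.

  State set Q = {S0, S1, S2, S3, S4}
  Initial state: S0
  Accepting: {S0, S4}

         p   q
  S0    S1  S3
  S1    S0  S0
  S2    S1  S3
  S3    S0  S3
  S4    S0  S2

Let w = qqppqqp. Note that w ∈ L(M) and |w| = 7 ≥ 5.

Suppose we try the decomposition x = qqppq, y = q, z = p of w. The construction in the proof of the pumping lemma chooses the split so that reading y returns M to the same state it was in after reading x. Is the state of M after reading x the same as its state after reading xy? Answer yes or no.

Run of M on the first 6 characters of w = q q p p q q:
  step 0: S0  (start)
  step 1: S3  (read q: S0→S3)
  step 2: S3  (read q: S3→S3)
  step 3: S0  (read p: S3→S0)
  step 4: S1  (read p: S0→S1)
  step 5: S0  (read q: S1→S0)
  step 6: S3  (read q: S0→S3)

After x (step 5): S0. After xy (step 6): S3.
They differ (S0 ≠ S3), so y is not a cycle from the state after x; this split is not the one the pumping-lemma construction produces, and pumping y need not keep the string in L(M).

no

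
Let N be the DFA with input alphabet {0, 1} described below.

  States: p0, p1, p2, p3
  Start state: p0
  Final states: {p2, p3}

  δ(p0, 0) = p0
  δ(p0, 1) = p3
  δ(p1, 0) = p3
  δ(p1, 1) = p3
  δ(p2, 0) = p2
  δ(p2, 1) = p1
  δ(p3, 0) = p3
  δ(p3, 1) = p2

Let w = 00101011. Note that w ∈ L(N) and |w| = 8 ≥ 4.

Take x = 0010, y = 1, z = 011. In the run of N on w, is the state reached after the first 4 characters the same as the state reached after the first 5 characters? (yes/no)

no

Run of N on the first 5 characters of w = 0 0 1 0 1:
  step 0: p0  (start)
  step 1: p0  (read 0: p0→p0)
  step 2: p0  (read 0: p0→p0)
  step 3: p3  (read 1: p0→p3)
  step 4: p3  (read 0: p3→p3)
  step 5: p2  (read 1: p3→p2)

After x (step 4): p3. After xy (step 5): p2.
They differ (p3 ≠ p2), so y is not a cycle from the state after x; this split is not the one the pumping-lemma construction produces, and pumping y need not keep the string in L(N).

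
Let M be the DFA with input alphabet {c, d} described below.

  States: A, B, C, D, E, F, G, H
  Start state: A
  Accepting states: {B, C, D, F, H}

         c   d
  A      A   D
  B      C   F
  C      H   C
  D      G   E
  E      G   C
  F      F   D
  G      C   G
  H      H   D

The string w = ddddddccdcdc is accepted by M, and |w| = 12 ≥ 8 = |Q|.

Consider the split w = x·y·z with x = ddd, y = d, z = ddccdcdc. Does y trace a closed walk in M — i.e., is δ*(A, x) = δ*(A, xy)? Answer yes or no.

State sequence: A -d-> D -d-> E -d-> C -d-> C

After x (step 3): C. After xy (step 4): C.
They match, so y = d drives M around a cycle from C back to itself; pumping y any number of times keeps M in C before reading z, and xyⁱz ∈ L(M) for every i ≥ 0.

yes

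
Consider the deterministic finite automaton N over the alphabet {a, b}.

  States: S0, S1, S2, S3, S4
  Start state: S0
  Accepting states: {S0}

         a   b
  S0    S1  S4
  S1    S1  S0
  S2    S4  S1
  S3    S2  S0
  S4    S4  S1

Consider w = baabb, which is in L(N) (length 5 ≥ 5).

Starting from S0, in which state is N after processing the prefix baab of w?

State sequence: S0 -b-> S4 -a-> S4 -a-> S4 -b-> S1

After reading 4 characters, N is in state S1.

S1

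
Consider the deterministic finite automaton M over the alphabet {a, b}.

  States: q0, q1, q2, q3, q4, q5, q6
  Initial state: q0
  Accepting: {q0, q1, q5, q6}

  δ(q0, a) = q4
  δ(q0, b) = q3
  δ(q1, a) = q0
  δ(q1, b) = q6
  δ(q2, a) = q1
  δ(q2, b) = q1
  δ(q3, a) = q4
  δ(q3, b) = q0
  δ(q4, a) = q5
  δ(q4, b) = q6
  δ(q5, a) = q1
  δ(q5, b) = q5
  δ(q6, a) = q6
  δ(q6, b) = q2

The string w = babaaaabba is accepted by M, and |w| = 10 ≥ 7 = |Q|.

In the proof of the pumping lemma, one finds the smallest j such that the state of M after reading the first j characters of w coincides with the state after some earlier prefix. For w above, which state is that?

q6

Run of M on w = b a b a a a a b b a:
  step 0: q0  (start)
  step 1: q3  (read b: q0→q3)
  step 2: q4  (read a: q3→q4)
  step 3: q6  (read b: q4→q6)
  step 4: q6  (read a: q6→q6)   ← first repeat (q6 seen earlier)
  step 5: q6  (read a: q6→q6)
  step 6: q6  (read a: q6→q6)
  step 7: q6  (read a: q6→q6)
  step 8: q2  (read b: q6→q2)
  step 9: q1  (read b: q2→q1)
  step 10: q0  (read a: q1→q0)

The earliest repeat is at step j = 4: M is in q6, which it already visited at step i = 3.
Pumping length from the standard proof: p = 7 (the number of states). The repeated state found above gives |xy| = j ≤ 7 and |y| = j − i ≥ 1.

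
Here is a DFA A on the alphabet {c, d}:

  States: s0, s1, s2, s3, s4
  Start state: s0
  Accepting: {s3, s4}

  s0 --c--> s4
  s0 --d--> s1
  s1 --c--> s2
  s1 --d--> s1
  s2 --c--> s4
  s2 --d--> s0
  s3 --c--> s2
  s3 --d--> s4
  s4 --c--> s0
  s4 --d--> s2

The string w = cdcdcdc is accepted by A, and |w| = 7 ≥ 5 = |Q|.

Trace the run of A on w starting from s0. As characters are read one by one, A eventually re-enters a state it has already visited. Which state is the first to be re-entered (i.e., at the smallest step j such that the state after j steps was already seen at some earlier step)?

s4

State sequence: s0 -c-> s4 -d-> s2 -c-> s4 -d-> s2 -c-> s4 -d-> s2 -c-> s4
First repeat at step 3: s4 was already visited.

The earliest repeat is at step j = 3: A is in s4, which it already visited at step i = 1.
The DFA has 5 states, so the proof of the pumping lemma guarantees a repeated state among the first 5+1 visited; the segment between the two visits is the pumpable y.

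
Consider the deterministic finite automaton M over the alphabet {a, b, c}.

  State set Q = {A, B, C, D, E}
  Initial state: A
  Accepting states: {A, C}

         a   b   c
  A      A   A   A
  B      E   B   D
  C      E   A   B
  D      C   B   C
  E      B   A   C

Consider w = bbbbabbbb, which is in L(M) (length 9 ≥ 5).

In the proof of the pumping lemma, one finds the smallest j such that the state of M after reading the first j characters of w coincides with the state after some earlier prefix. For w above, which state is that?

A

Run of M on w = b b b b a b b b b:
  step 0: A  (start)
  step 1: A  (read b: A→A)   ← first repeat (A seen earlier)
  step 2: A  (read b: A→A)
  step 3: A  (read b: A→A)
  step 4: A  (read b: A→A)
  step 5: A  (read a: A→A)
  step 6: A  (read b: A→A)
  step 7: A  (read b: A→A)
  step 8: A  (read b: A→A)
  step 9: A  (read b: A→A)

The earliest repeat is at step j = 1: M is in A, which it already visited at step i = 0.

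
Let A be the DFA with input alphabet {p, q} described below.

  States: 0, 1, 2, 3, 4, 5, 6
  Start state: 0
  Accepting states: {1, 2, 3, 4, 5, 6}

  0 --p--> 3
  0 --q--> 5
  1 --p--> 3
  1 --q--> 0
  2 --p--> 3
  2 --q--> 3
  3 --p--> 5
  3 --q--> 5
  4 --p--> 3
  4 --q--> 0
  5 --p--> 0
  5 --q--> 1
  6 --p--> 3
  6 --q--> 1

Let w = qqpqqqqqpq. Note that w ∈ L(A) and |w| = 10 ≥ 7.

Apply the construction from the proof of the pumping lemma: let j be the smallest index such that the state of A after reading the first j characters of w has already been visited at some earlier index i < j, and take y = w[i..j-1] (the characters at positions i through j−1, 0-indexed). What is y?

qpq

Run of A on w = q q p q q q q q p q:
  step 0: 0  (start)
  step 1: 5  (read q: 0→5)
  step 2: 1  (read q: 5→1)
  step 3: 3  (read p: 1→3)
  step 4: 5  (read q: 3→5)   ← first repeat (5 seen earlier)
  step 5: 1  (read q: 5→1)
  step 6: 0  (read q: 1→0)
  step 7: 5  (read q: 0→5)
  step 8: 1  (read q: 5→1)
  step 9: 3  (read p: 1→3)
  step 10: 5  (read q: 3→5)

So i = 1, j = 4, giving x = w[0:1] = q, y = w[1:4] = qpq, z = w[4:10] = qqqqpq.
Check: |xy| = 4 ≤ 7 and |y| = 3 ≥ 1. Reading y takes A from 5 back to 5, so every xyⁱz is accepted.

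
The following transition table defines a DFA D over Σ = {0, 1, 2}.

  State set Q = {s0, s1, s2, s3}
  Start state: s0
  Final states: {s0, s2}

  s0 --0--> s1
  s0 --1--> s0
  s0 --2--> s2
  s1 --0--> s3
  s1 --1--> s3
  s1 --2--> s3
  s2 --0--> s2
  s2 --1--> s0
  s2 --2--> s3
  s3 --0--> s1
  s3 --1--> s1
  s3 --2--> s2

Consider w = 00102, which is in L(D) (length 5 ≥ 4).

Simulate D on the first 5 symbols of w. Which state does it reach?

s2

Run of D on the first 5 characters of w = 0 0 1 0 2:
  step 0: s0  (start)
  step 1: s1  (read 0: s0→s1)
  step 2: s3  (read 0: s1→s3)
  step 3: s1  (read 1: s3→s1)
  step 4: s3  (read 0: s1→s3)
  step 5: s2  (read 2: s3→s2)

After reading 5 characters, D is in state s2.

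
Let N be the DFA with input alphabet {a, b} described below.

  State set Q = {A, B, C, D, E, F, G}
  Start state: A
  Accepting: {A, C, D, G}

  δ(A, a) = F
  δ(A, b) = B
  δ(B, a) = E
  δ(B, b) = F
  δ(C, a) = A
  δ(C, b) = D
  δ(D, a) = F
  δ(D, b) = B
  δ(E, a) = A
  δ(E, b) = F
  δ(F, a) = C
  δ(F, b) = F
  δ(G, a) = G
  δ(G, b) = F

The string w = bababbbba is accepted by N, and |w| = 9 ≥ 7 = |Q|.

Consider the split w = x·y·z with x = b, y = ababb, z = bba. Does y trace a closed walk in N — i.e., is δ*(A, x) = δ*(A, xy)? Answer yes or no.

yes

Run of N on the first 6 characters of w = b a b a b b:
  step 0: A  (start)
  step 1: B  (read b: A→B)
  step 2: E  (read a: B→E)
  step 3: F  (read b: E→F)
  step 4: C  (read a: F→C)
  step 5: D  (read b: C→D)
  step 6: B  (read b: D→B)

After x (step 1): B. After xy (step 6): B.
They match, so y = ababb drives N around a cycle from B back to itself; pumping y any number of times keeps N in B before reading z, and xyⁱz ∈ L(N) for every i ≥ 0.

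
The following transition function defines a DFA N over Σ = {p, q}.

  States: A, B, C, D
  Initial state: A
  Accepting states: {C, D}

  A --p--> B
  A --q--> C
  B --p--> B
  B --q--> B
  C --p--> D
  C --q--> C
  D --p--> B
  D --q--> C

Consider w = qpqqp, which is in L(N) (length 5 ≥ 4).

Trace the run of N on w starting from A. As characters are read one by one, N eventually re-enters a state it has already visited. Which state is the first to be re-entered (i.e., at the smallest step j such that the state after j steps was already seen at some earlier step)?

C

State sequence: A -q-> C -p-> D -q-> C -q-> C -p-> D
First repeat at step 3: C was already visited.

The earliest repeat is at step j = 3: N is in C, which it already visited at step i = 1.
Since N has 4 states, any run of length ≥ 4 visits 4+1 states, so by pigeonhole some state repeats within the first 4 steps — that repeat gives the pumpable loop.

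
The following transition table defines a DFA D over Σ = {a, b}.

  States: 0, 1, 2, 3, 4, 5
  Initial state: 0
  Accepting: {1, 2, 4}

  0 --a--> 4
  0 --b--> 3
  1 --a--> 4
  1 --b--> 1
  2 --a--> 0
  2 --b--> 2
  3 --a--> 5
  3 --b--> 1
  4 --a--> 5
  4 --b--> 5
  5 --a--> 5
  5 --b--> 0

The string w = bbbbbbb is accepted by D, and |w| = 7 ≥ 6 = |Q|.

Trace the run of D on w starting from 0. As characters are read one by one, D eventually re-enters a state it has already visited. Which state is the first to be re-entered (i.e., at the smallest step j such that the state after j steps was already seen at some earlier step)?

1

State sequence: 0 -b-> 3 -b-> 1 -b-> 1 -b-> 1 -b-> 1 -b-> 1 -b-> 1
First repeat at step 3: 1 was already visited.

The earliest repeat is at step j = 3: D is in 1, which it already visited at step i = 2.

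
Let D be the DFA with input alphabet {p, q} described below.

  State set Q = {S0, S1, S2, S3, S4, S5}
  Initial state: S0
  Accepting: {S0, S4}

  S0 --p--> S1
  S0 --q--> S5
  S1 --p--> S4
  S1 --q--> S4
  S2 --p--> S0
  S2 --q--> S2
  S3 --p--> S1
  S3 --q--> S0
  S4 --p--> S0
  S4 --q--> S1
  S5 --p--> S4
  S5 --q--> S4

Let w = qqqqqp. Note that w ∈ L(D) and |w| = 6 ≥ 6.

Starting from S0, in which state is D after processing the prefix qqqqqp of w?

S4

Run of D on the first 6 characters of w = q q q q q p:
  step 0: S0  (start)
  step 1: S5  (read q: S0→S5)
  step 2: S4  (read q: S5→S4)
  step 3: S1  (read q: S4→S1)
  step 4: S4  (read q: S1→S4)
  step 5: S1  (read q: S4→S1)
  step 6: S4  (read p: S1→S4)

After reading 6 characters, D is in state S4.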